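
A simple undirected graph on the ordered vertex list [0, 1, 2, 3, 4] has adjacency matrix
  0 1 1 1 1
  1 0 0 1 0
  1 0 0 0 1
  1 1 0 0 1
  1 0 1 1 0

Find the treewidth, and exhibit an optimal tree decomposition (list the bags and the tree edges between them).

Treewidth 2.
Bags: B1 = {0, 2, 4}  B2 = {0, 3, 4}  B3 = {0, 1, 3}
Tree: B1–B2, B2–B3

Every bag has size at most 3, so the width is 3 − 1 = 2 and tw(G) ≤ 2. For the lower bound, the 3 vertices {0, 2, 4} are pairwise adjacent, and any tree decomposition puts a clique entirely inside one bag — forcing width ≥ 2. The upper and lower bounds meet at 2, so that is the treewidth.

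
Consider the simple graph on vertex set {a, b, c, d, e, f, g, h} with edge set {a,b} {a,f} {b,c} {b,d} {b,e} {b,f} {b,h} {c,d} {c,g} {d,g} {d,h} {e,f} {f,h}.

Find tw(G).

2

A width-2 tree decomposition is:
Bags: B1 = {b, f, h}  B2 = {b, e, f}  B3 = {b, d, h}  B4 = {b, c, d}  B5 = {a, b, f}  B6 = {c, d, g}
Tree: B1–B2, B1–B3, B3–B4, B1–B5, B4–B6
Each bag holds 3 vertices, so the decomposition has width 2, which upper-bounds the treewidth. On the other hand G contains the 3-clique {c, d, g}. A clique must lie in a single bag of any decomposition, so no decomposition can have width below 2. Combining the bounds, tw(G) = 2.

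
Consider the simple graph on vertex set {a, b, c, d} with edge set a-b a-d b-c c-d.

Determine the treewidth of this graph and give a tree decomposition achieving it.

Every bag has size at most 3, so the width is 3 − 1 = 2 and tw(G) ≤ 2. Since c–d–a–b–c is a cycle in G, G is not acyclic. Forests are exactly the graphs of treewidth ≤ 1, so tw(G) ≥ 2. Combining the bounds, tw(G) = 2.

Treewidth 2.
One such decomposition:
Bags: B1 = {a, c, d}  B2 = {a, b, c}
Tree: B1–B2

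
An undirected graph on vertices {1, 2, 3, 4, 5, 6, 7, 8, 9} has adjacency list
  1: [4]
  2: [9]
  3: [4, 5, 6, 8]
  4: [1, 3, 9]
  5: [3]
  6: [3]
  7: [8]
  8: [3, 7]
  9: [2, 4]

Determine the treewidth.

1

A width-1 tree decomposition is:
Bags: B1 = {1, 4}  B2 = {3, 4}  B3 = {4, 9}  B4 = {3, 6}  B5 = {3, 5}  B6 = {2, 9}  B7 = {3, 8}  B8 = {7, 8}
Tree: B1–B2, B1–B3, B2–B4, B2–B5, B3–B6, B5–B7, B7–B8
Every bag has size at most 2, so the width is 2 − 1 = 1 and tw(G) ≤ 1. Since G has at least one edge (e.g. 4–1), it is not an edgeless graph, so tw(G) ≥ 1. Hence tw(G) = 1 exactly.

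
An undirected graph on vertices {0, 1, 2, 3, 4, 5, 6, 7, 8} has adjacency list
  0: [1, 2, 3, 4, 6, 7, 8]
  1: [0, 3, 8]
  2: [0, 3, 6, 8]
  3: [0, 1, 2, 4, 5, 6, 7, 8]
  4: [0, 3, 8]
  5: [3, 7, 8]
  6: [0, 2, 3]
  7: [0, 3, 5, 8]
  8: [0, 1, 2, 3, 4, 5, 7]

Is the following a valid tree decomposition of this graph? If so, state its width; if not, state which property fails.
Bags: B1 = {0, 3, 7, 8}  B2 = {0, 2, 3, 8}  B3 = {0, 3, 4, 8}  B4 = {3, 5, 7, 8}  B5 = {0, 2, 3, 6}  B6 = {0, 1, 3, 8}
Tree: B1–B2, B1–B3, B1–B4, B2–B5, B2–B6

Vertex coverage: the bags together contain {0, 1, 2, 3, 4, 5, 6, 7, 8}, the full vertex set. Edge coverage: each edge of G has both endpoints in at least one bag. Running intersection: for every vertex, the bags containing it form a connected subtree. All three properties hold, so this is a valid tree decomposition of width max|bag| − 1 = 3, and hence tw(G) ≤ 3.

Yes; width 3.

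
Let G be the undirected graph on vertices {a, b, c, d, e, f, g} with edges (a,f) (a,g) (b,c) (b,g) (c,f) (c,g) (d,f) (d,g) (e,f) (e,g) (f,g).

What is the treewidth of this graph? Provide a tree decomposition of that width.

Treewidth 2.
One optimal decomposition is:
Bags: B1 = {a, f, g}  B2 = {c, f, g}  B3 = {b, c, g}  B4 = {d, f, g}  B5 = {e, f, g}
Tree: B1–B2, B2–B3, B1–B4, B4–B5

The largest bag has 3 vertices, giving width 2; this decomposition certifies tw(G) ≤ 2. Conversely, {d, f, g} is a clique of size 3, and the vertices of any clique must share a bag in every tree decomposition; so some bag has ≥ 3 vertices and tw(G) ≥ 2. Therefore the treewidth is 2.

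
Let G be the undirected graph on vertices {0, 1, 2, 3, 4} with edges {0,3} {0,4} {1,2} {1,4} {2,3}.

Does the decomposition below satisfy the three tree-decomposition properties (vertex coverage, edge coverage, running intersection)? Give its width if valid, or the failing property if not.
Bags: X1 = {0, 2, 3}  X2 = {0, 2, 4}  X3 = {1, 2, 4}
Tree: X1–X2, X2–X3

Yes; width 2.

Vertex coverage: the bags together contain {0, 1, 2, 3, 4}, the full vertex set. Edge coverage: each edge of G has both endpoints in at least one bag. Running intersection: for every vertex, the bags containing it form a connected subtree. All three properties hold, so this is a valid tree decomposition of width max|bag| − 1 = 2, and hence tw(G) ≤ 2.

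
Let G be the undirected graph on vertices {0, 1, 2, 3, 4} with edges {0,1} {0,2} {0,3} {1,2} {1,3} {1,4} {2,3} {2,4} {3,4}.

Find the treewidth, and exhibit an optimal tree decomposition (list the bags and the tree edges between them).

Every bag has size at most 4, so the width is 4 − 1 = 3 and tw(G) ≤ 3. Conversely, {0, 1, 2, 3} is a clique of size 4, and the vertices of any clique must share a bag in every tree decomposition; so some bag has ≥ 4 vertices and tw(G) ≥ 3. Therefore the treewidth is 3.

Treewidth 3.
Bags: B1 = {0, 1, 2, 3}  B2 = {1, 2, 3, 4}
Tree: B1–B2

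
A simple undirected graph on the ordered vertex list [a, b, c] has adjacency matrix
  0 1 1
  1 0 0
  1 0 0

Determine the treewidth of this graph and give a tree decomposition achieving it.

Treewidth 1.
One such decomposition:
Bags: B1 = {a, c}  B2 = {a, b}
Tree: B1–B2

Each bag holds 2 vertices, so the decomposition has width 1, which upper-bounds the treewidth. Since G has at least one edge (e.g. c–a), it is not an edgeless graph, so tw(G) ≥ 1. Combining the bounds, tw(G) = 1.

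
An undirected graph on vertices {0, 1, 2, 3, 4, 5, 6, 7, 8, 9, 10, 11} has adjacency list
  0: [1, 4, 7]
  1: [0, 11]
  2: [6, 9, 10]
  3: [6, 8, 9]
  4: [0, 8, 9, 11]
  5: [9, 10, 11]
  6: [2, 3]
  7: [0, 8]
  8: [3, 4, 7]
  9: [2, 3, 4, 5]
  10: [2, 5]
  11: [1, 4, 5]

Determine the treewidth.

A width-3 tree decomposition is:
Bags: B1 = {2, 5, 6, 10}  B2 = {2, 5, 6, 9}  B3 = {3, 5, 6, 9}  B4 = {3, 5, 9, 11}  B5 = {3, 4, 9, 11}  B6 = {3, 4, 8, 11}  B7 = {1, 4, 8, 11}  B8 = {0, 1, 4, 8}  B9 = {0, 1, 7, 8}
Tree: B1–B2, B2–B3, B3–B4, B4–B5, B5–B6, B6–B7, B7–B8, B8–B9
The largest bag has 4 vertices, giving width 3; this decomposition certifies tw(G) ≤ 3. For the lower bound: the 4 vertex sets {2,6,10}, {5}, {9}, {3,4,8,11} are disjoint, each induces a connected subgraph, and every pair is joined by at least one edge of G. Contracting each set to a single vertex therefore yields K_{4} as a minor, and since treewidth is minor-monotone, tw(G) ≥ tw(K_{4}) = 3. The upper and lower bounds meet at 3, so that is the treewidth.

3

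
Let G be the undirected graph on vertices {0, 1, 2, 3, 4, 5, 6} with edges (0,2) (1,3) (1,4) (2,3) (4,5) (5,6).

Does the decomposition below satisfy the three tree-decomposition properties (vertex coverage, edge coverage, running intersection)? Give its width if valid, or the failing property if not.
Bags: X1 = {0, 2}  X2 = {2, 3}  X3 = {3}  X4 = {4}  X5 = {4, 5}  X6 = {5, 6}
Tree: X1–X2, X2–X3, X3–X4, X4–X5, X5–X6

A tree decomposition must satisfy three properties: every vertex lies in some bag; for every edge, both endpoints lie together in some bag; and for every vertex, the bags containing it form a connected subtree. Here vertex 1 appears in no bag, so the decomposition is invalid.

No — vertex 1 appears in no bag.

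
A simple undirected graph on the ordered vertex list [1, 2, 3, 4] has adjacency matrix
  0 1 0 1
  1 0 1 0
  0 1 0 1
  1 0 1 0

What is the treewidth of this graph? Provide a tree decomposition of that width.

Treewidth 2.
One such decomposition:
Bags: B1 = {1, 3, 4}  B2 = {1, 2, 3}
Tree: B1–B2

Each bag holds 3 vertices, so the decomposition has width 2, which upper-bounds the treewidth. For the lower bound, G contains the cycle 3–4–1–2–3, so G is not a forest; only forests have treewidth ≤ 1, hence tw(G) ≥ 2. Combining the bounds, tw(G) = 2.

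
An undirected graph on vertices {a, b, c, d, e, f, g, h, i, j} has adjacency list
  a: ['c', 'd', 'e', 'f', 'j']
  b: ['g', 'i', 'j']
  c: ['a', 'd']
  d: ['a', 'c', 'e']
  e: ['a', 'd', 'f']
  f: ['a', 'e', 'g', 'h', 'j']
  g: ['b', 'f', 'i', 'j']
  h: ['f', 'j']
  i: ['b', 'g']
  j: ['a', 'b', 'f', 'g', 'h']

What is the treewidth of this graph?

A width-2 tree decomposition is:
Bags: B1 = {a, e, f}  B2 = {a, f, j}  B3 = {f, g, j}  B4 = {b, g, j}  B5 = {b, g, i}  B6 = {a, d, e}  B7 = {a, c, d}  B8 = {f, h, j}
Tree: B1–B2, B2–B3, B3–B4, B4–B5, B1–B6, B6–B7, B3–B8
The largest bag has 3 vertices, giving width 2; this decomposition certifies tw(G) ≤ 2. For the lower bound, the 3 vertices {a, d, e} are pairwise adjacent, and any tree decomposition puts a clique entirely inside one bag — forcing width ≥ 2. Therefore the treewidth is 2.

2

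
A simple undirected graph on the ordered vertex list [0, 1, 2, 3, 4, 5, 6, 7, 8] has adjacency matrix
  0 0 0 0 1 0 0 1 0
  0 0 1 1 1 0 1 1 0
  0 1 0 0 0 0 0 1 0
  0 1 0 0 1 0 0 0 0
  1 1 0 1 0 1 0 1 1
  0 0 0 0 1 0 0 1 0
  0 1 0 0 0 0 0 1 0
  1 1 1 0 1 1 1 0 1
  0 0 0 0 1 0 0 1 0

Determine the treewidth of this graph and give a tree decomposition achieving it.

The largest bag has 3 vertices, giving width 2; this decomposition certifies tw(G) ≤ 2. For the lower bound, the 3 vertices {1, 3, 4} are pairwise adjacent, and any tree decomposition puts a clique entirely inside one bag — forcing width ≥ 2. Combining the bounds, tw(G) = 2.

Treewidth 2.
One optimal decomposition is:
Bags: B1 = {1, 4, 7}  B2 = {1, 3, 4}  B3 = {0, 4, 7}  B4 = {1, 6, 7}  B5 = {4, 5, 7}  B6 = {1, 2, 7}  B7 = {4, 7, 8}
Tree: B1–B2, B1–B3, B1–B4, B3–B5, B1–B6, B5–B7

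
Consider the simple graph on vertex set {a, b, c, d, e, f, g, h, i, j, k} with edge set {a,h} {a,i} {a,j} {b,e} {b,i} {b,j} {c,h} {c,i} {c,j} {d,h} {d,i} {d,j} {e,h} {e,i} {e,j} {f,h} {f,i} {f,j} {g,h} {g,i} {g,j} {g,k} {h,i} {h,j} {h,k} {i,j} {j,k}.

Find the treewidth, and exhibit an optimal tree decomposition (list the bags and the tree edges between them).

Treewidth 3.
One such decomposition:
Bags: B1 = {e, h, i, j}  B2 = {a, h, i, j}  B3 = {b, e, i, j}  B4 = {g, h, i, j}  B5 = {f, h, i, j}  B6 = {c, h, i, j}  B7 = {d, h, i, j}  B8 = {g, h, j, k}
Tree: B1–B2, B1–B3, B1–B4, B1–B5, B1–B6, B1–B7, B4–B8

Each bag holds 4 vertices, so the decomposition has width 3, which upper-bounds the treewidth. Conversely, {g, h, j, k} is a clique of size 4, and the vertices of any clique must share a bag in every tree decomposition; so some bag has ≥ 4 vertices and tw(G) ≥ 3. Combining the bounds, tw(G) = 3.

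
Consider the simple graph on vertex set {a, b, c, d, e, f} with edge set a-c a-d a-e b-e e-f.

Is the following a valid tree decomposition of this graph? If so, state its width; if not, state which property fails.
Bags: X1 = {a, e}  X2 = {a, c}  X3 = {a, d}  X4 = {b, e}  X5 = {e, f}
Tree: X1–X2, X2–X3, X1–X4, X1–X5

Yes; width 1.

Every vertex of G appears in some bag (union = {a, b, c, d, e, f}); every edge is covered by a bag; and for each vertex v the set of bags containing v is connected in the bag tree. The decomposition is therefore valid. The largest bag has 2 vertices, so the width is 1.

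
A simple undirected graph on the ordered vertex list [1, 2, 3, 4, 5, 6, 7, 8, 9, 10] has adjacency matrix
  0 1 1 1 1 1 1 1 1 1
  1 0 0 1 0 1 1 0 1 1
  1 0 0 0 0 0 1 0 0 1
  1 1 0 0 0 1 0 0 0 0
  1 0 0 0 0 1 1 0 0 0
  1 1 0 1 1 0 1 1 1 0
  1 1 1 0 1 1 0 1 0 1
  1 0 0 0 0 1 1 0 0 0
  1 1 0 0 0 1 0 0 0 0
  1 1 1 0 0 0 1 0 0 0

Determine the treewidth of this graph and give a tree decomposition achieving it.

The largest bag has 4 vertices, giving width 3; this decomposition certifies tw(G) ≤ 3. Conversely, {1, 2, 7, 10} is a clique of size 4, and the vertices of any clique must share a bag in every tree decomposition; so some bag has ≥ 4 vertices and tw(G) ≥ 3. Combining the bounds, tw(G) = 3.

Treewidth 3.
Bags: B1 = {1, 2, 4, 6}  B2 = {1, 2, 6, 7}  B3 = {1, 6, 7, 8}  B4 = {1, 2, 7, 10}  B5 = {1, 3, 7, 10}  B6 = {1, 5, 6, 7}  B7 = {1, 2, 6, 9}
Tree: B1–B2, B2–B3, B2–B4, B4–B5, B3–B6, B1–B7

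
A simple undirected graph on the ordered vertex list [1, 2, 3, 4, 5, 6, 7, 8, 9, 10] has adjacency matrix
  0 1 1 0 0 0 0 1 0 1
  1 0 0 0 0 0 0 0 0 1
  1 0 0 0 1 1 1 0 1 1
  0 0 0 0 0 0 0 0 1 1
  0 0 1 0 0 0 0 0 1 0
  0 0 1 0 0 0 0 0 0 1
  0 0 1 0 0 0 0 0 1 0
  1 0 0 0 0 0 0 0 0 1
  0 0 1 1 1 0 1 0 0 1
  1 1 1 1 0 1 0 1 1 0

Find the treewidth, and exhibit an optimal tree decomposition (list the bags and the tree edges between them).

Every bag has size at most 3, so the width is 3 − 1 = 2 and tw(G) ≤ 2. For the lower bound, the 3 vertices {1, 8, 10} are pairwise adjacent, and any tree decomposition puts a clique entirely inside one bag — forcing width ≥ 2. The upper and lower bounds meet at 2, so that is the treewidth.

Treewidth 2.
One such decomposition:
Bags: B1 = {3, 9, 10}  B2 = {3, 5, 9}  B3 = {1, 3, 10}  B4 = {3, 6, 10}  B5 = {4, 9, 10}  B6 = {1, 8, 10}  B7 = {1, 2, 10}  B8 = {3, 7, 9}
Tree: B1–B2, B1–B3, B3–B4, B1–B5, B3–B6, B6–B7, B2–B8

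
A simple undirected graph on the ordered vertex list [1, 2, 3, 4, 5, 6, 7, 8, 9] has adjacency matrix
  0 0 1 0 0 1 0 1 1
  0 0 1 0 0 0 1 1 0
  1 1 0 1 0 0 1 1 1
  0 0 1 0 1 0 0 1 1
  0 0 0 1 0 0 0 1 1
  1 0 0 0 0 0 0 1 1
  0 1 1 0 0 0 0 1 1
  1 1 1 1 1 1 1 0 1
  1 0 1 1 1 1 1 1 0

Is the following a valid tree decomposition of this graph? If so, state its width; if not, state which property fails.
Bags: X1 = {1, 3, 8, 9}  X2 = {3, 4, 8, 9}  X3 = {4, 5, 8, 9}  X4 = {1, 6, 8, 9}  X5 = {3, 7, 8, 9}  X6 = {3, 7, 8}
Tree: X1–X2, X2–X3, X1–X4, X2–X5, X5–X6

No — vertex 2 appears in no bag.

A tree decomposition must satisfy three properties: every vertex lies in some bag; for every edge, both endpoints lie together in some bag; and for every vertex, the bags containing it form a connected subtree. Here vertex 2 appears in no bag, so the decomposition is invalid.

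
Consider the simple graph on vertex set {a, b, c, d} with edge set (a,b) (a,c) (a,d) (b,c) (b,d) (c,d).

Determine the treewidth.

3

A width-3 tree decomposition is:
Bags: B1 = {a, b, c, d}
Tree: (single bag)
A single bag containing all 4 vertices is trivially a valid decomposition of width 3. For the lower bound, the 4 vertices {a, b, c, d} are pairwise adjacent, and any tree decomposition puts a clique entirely inside one bag — forcing width ≥ 3. Hence tw(G) = 3 exactly.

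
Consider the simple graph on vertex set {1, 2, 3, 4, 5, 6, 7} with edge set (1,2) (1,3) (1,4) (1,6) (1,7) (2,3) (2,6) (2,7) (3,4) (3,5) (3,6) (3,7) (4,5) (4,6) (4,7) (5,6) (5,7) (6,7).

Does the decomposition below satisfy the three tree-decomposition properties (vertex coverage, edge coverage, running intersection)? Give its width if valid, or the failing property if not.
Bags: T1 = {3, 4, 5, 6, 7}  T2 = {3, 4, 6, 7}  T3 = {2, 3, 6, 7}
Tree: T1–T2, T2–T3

A tree decomposition must satisfy three properties: every vertex lies in some bag; for every edge, both endpoints lie together in some bag; and for every vertex, the bags containing it form a connected subtree. Here vertex 1 appears in no bag, so the decomposition is invalid.

No — vertex 1 appears in no bag.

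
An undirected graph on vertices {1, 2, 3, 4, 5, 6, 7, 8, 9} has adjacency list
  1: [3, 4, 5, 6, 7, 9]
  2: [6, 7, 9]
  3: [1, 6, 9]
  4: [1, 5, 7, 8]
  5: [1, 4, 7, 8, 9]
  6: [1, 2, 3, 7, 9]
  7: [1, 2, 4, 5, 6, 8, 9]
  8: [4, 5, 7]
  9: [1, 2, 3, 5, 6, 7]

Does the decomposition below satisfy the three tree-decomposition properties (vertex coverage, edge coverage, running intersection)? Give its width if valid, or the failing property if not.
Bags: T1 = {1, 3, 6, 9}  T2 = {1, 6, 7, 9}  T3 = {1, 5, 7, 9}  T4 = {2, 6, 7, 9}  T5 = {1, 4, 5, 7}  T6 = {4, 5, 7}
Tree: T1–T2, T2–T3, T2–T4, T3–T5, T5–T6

No — vertex 8 appears in no bag.

A tree decomposition must satisfy three properties: every vertex lies in some bag; for every edge, both endpoints lie together in some bag; and for every vertex, the bags containing it form a connected subtree. Here vertex 8 appears in no bag, so the decomposition is invalid.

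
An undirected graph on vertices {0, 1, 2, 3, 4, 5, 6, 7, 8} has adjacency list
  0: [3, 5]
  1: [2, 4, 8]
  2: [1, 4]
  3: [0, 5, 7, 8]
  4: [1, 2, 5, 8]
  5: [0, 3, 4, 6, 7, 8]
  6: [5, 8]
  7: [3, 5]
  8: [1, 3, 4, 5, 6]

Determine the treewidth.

A width-2 tree decomposition is:
Bags: B1 = {5, 6, 8}  B2 = {3, 5, 8}  B3 = {3, 5, 7}  B4 = {0, 3, 5}  B5 = {4, 5, 8}  B6 = {1, 4, 8}  B7 = {1, 2, 4}
Tree: B1–B2, B2–B3, B3–B4, B2–B5, B5–B6, B6–B7
Each bag holds 3 vertices, so the decomposition has width 2, which upper-bounds the treewidth. On the other hand G contains the 3-clique {1, 4, 8}. A clique must lie in a single bag of any decomposition, so no decomposition can have width below 2. The upper and lower bounds meet at 2, so that is the treewidth.

2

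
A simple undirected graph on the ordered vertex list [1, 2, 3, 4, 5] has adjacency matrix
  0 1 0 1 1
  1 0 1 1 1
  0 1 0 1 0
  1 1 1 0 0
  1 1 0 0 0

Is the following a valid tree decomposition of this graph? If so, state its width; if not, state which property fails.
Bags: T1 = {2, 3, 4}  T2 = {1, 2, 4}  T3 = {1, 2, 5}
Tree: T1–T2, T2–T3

Vertex coverage: the bags together contain {1, 2, 3, 4, 5}, the full vertex set. Edge coverage: each edge of G has both endpoints in at least one bag. Running intersection: for every vertex, the bags containing it form a connected subtree. All three properties hold, so this is a valid tree decomposition of width max|bag| − 1 = 2, and hence tw(G) ≤ 2.

Yes; width 2.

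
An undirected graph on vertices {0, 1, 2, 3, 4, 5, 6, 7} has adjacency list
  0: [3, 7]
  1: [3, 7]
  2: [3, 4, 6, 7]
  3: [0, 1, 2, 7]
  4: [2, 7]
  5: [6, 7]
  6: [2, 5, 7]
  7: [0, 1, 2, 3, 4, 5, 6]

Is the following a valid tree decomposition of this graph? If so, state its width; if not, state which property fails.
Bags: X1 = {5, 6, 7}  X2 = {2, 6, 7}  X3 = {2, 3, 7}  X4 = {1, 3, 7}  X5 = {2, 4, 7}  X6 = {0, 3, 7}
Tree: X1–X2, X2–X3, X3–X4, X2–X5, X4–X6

Yes; width 2.

Every vertex of G appears in some bag (union = {0, 1, 2, 3, 4, 5, 6, 7}); every edge is covered by a bag; and for each vertex v the set of bags containing v is connected in the bag tree. The decomposition is therefore valid. The largest bag has 3 vertices, so the width is 2.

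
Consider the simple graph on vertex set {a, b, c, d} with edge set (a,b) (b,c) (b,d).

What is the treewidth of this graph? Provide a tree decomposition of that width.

Treewidth 1.
Bags: B1 = {a, b}  B2 = {b, c}  B3 = {b, d}
Tree: B1–B2, B1–B3

Each bag holds 2 vertices, so the decomposition has width 1, which upper-bounds the treewidth. Since G has at least one edge (e.g. b–a), it is not an edgeless graph, so tw(G) ≥ 1. The upper and lower bounds meet at 1, so that is the treewidth.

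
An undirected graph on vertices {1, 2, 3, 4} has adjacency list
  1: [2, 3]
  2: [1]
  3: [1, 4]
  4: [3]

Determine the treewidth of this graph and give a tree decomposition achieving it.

Treewidth 1.
Bags: B1 = {3, 4}  B2 = {1, 3}  B3 = {1, 2}
Tree: B1–B2, B2–B3

The largest bag has 2 vertices, giving width 1; this decomposition certifies tw(G) ≤ 1. Since G has at least one edge (e.g. 4–3), it is not an edgeless graph, so tw(G) ≥ 1. The upper and lower bounds meet at 1, so that is the treewidth.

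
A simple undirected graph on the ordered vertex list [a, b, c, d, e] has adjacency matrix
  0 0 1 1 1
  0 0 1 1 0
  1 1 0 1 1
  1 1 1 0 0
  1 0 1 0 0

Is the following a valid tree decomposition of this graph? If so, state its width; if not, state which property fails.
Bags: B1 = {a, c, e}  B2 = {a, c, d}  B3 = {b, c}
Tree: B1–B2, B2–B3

No — edge (d,b) lies in no bag.

A tree decomposition must satisfy three properties: every vertex lies in some bag; for every edge, both endpoints lie together in some bag; and for every vertex, the bags containing it form a connected subtree. Here edge (d,b) lies in no bag, so the decomposition is invalid.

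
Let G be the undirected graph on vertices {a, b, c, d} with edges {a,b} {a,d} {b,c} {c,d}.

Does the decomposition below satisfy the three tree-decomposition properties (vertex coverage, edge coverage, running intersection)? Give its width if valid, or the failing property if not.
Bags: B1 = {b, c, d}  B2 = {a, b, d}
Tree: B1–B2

Checking the three conditions: (i) the bags cover all of {a, b, c, d}; (ii) for each edge, some bag contains both endpoints; (iii) the bags containing any fixed vertex form a subtree. All hold, so the decomposition is valid with width 3 − 1 = 2.

Yes; width 2.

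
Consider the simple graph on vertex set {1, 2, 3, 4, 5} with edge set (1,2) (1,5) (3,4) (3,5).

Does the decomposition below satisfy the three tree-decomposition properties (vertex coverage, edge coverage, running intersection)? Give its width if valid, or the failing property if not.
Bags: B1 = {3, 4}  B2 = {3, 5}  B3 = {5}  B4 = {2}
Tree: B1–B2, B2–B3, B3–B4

A tree decomposition must satisfy three properties: every vertex lies in some bag; for every edge, both endpoints lie together in some bag; and for every vertex, the bags containing it form a connected subtree. Here vertex 1 appears in no bag, so the decomposition is invalid.

No — vertex 1 appears in no bag.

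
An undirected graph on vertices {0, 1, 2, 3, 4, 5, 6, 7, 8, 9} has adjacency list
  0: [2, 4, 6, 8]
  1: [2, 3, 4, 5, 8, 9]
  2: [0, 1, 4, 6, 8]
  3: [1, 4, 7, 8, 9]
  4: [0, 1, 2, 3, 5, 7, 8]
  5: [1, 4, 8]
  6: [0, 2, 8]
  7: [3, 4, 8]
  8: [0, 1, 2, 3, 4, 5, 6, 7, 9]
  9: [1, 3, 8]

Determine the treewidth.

3

A width-3 tree decomposition is:
Bags: B1 = {1, 3, 4, 8}  B2 = {1, 4, 5, 8}  B3 = {1, 2, 4, 8}  B4 = {0, 2, 4, 8}  B5 = {1, 3, 8, 9}  B6 = {3, 4, 7, 8}  B7 = {0, 2, 6, 8}
Tree: B1–B2, B1–B3, B3–B4, B1–B5, B1–B6, B4–B7
Each bag holds 4 vertices, so the decomposition has width 3, which upper-bounds the treewidth. Conversely, {1, 3, 8, 9} is a clique of size 4, and the vertices of any clique must share a bag in every tree decomposition; so some bag has ≥ 4 vertices and tw(G) ≥ 3. Therefore the treewidth is 3.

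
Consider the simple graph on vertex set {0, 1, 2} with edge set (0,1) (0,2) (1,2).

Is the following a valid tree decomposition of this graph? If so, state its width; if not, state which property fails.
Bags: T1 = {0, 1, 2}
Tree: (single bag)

Every vertex of G appears in some bag (union = {0, 1, 2}); every edge is covered by a bag; and for each vertex v the set of bags containing v is connected in the bag tree. The decomposition is therefore valid. The largest bag has 3 vertices, so the width is 2.

Yes; width 2.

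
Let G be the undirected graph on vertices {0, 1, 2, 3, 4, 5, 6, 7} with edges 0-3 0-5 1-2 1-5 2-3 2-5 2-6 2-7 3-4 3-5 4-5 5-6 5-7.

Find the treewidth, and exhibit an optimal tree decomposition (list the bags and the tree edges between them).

Treewidth 2.
Bags: B1 = {2, 3, 5}  B2 = {2, 5, 7}  B3 = {1, 2, 5}  B4 = {2, 5, 6}  B5 = {0, 3, 5}  B6 = {3, 4, 5}
Tree: B1–B2, B2–B3, B1–B4, B1–B5, B1–B6

Each bag holds 3 vertices, so the decomposition has width 2, which upper-bounds the treewidth. For the lower bound, the 3 vertices {0, 3, 5} are pairwise adjacent, and any tree decomposition puts a clique entirely inside one bag — forcing width ≥ 2. Therefore the treewidth is 2.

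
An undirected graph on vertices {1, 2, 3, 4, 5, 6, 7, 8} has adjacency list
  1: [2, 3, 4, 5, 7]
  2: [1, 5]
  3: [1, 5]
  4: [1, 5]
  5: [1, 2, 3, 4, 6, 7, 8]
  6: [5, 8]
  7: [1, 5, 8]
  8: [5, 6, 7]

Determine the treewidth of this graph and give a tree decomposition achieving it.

Treewidth 2.
Bags: B1 = {1, 5, 7}  B2 = {5, 7, 8}  B3 = {1, 4, 5}  B4 = {1, 2, 5}  B5 = {5, 6, 8}  B6 = {1, 3, 5}
Tree: B1–B2, B1–B3, B1–B4, B2–B5, B1–B6

Each bag holds 3 vertices, so the decomposition has width 2, which upper-bounds the treewidth. Conversely, {5, 6, 8} is a clique of size 3, and the vertices of any clique must share a bag in every tree decomposition; so some bag has ≥ 3 vertices and tw(G) ≥ 2. Hence tw(G) = 2 exactly.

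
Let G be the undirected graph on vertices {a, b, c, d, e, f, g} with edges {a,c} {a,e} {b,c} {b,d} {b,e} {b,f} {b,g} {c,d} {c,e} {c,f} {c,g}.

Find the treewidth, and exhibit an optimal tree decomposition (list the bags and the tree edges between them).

Treewidth 2.
One such decomposition:
Bags: B1 = {b, c, d}  B2 = {b, c, f}  B3 = {b, c, e}  B4 = {b, c, g}  B5 = {a, c, e}
Tree: B1–B2, B1–B3, B1–B4, B3–B5

Each bag holds 3 vertices, so the decomposition has width 2, which upper-bounds the treewidth. For the lower bound, the 3 vertices {a, c, e} are pairwise adjacent, and any tree decomposition puts a clique entirely inside one bag — forcing width ≥ 2. Therefore the treewidth is 2.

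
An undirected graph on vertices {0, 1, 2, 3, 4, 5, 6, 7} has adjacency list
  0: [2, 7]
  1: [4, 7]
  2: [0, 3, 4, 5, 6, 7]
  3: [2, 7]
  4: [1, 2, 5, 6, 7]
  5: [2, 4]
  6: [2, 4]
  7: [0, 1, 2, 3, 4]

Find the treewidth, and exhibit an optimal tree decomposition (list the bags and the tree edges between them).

The largest bag has 3 vertices, giving width 2; this decomposition certifies tw(G) ≤ 2. For the lower bound, the 3 vertices {1, 4, 7} are pairwise adjacent, and any tree decomposition puts a clique entirely inside one bag — forcing width ≥ 2. Combining the bounds, tw(G) = 2.

Treewidth 2.
One optimal decomposition is:
Bags: B1 = {2, 3, 7}  B2 = {2, 4, 7}  B3 = {0, 2, 7}  B4 = {1, 4, 7}  B5 = {2, 4, 6}  B6 = {2, 4, 5}
Tree: B1–B2, B2–B3, B2–B4, B2–B5, B5–B6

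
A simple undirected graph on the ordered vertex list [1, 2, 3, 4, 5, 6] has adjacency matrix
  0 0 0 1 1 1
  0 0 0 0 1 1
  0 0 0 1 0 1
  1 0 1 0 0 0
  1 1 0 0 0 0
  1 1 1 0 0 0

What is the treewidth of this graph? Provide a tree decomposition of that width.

Treewidth 2.
Bags: B1 = {2, 5, 6}  B2 = {1, 5, 6}  B3 = {1, 3, 6}  B4 = {1, 3, 4}
Tree: B1–B2, B2–B3, B3–B4

Each bag holds 3 vertices, so the decomposition has width 2, which upper-bounds the treewidth. For the lower bound, G contains the cycle 2–5–1–6–2, so G is not a forest; only forests have treewidth ≤ 1, hence tw(G) ≥ 2. Hence tw(G) = 2 exactly.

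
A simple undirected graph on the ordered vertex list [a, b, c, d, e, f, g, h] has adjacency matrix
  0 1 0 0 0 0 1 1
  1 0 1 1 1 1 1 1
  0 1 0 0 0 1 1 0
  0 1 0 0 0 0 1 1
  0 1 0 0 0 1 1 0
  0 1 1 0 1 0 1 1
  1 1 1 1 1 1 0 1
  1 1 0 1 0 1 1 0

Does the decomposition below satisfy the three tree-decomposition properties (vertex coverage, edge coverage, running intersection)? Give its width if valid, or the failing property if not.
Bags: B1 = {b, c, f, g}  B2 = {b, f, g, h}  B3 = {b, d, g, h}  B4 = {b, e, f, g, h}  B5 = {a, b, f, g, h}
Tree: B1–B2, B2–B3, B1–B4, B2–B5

No — bags containing vertex h are not connected in the tree.

A tree decomposition must satisfy three properties: every vertex lies in some bag; for every edge, both endpoints lie together in some bag; and for every vertex, the bags containing it form a connected subtree. Here bags containing vertex h are not connected in the tree, so the decomposition is invalid.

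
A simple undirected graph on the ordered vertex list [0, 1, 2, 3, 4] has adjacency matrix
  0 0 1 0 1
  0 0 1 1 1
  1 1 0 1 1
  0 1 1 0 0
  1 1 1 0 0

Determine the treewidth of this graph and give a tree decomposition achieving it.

Treewidth 2.
One such decomposition:
Bags: B1 = {1, 2, 4}  B2 = {1, 2, 3}  B3 = {0, 2, 4}
Tree: B1–B2, B1–B3

Each bag holds 3 vertices, so the decomposition has width 2, which upper-bounds the treewidth. Conversely, {0, 2, 4} is a clique of size 3, and the vertices of any clique must share a bag in every tree decomposition; so some bag has ≥ 3 vertices and tw(G) ≥ 2. Combining the bounds, tw(G) = 2.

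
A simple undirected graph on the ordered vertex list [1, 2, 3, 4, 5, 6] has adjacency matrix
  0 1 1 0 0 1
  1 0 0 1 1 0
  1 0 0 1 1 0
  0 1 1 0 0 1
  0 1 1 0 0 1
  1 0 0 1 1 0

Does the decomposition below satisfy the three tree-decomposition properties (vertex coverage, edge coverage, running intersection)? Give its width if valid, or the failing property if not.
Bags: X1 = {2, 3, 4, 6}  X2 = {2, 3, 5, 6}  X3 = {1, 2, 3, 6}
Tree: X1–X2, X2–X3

Yes; width 3.

Every vertex of G appears in some bag (union = {1, 2, 3, 4, 5, 6}); every edge is covered by a bag; and for each vertex v the set of bags containing v is connected in the bag tree. The decomposition is therefore valid. The largest bag has 4 vertices, so the width is 3.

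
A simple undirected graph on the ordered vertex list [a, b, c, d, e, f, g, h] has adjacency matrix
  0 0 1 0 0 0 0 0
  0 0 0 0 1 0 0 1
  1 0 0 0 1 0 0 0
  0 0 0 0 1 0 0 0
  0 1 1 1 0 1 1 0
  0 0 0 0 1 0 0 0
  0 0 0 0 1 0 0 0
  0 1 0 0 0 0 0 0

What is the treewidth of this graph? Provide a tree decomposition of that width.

Treewidth 1.
Bags: B1 = {d, e}  B2 = {b, e}  B3 = {e, g}  B4 = {e, f}  B5 = {b, h}  B6 = {c, e}  B7 = {a, c}
Tree: B1–B2, B2–B3, B3–B4, B2–B5, B2–B6, B6–B7

The largest bag has 2 vertices, giving width 1; this decomposition certifies tw(G) ≤ 1. Since G has at least one edge (e.g. d–e), it is not an edgeless graph, so tw(G) ≥ 1. Therefore the treewidth is 1.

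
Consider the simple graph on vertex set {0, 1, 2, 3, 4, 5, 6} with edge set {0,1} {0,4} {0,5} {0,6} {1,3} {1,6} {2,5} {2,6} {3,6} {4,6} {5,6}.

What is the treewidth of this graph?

A width-2 tree decomposition is:
Bags: B1 = {0, 5, 6}  B2 = {2, 5, 6}  B3 = {0, 4, 6}  B4 = {0, 1, 6}  B5 = {1, 3, 6}
Tree: B1–B2, B1–B3, B1–B4, B4–B5
Each bag holds 3 vertices, so the decomposition has width 2, which upper-bounds the treewidth. Conversely, {0, 1, 6} is a clique of size 3, and the vertices of any clique must share a bag in every tree decomposition; so some bag has ≥ 3 vertices and tw(G) ≥ 2. The upper and lower bounds meet at 2, so that is the treewidth.

2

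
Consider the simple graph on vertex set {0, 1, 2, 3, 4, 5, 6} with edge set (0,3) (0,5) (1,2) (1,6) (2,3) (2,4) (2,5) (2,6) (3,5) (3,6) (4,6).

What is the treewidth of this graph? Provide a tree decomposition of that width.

Treewidth 2.
One optimal decomposition is:
Bags: B1 = {2, 3, 5}  B2 = {2, 3, 6}  B3 = {1, 2, 6}  B4 = {0, 3, 5}  B5 = {2, 4, 6}
Tree: B1–B2, B2–B3, B1–B4, B3–B5

Each bag holds 3 vertices, so the decomposition has width 2, which upper-bounds the treewidth. Conversely, {0, 3, 5} is a clique of size 3, and the vertices of any clique must share a bag in every tree decomposition; so some bag has ≥ 3 vertices and tw(G) ≥ 2. The upper and lower bounds meet at 2, so that is the treewidth.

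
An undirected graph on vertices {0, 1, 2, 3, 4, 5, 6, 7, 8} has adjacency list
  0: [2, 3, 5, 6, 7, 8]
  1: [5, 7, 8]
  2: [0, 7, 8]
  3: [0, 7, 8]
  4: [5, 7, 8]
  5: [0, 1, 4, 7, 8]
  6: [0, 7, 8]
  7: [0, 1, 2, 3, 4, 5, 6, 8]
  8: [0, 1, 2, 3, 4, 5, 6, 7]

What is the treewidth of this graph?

3

A width-3 tree decomposition is:
Bags: B1 = {0, 6, 7, 8}  B2 = {0, 5, 7, 8}  B3 = {0, 2, 7, 8}  B4 = {0, 3, 7, 8}  B5 = {1, 5, 7, 8}  B6 = {4, 5, 7, 8}
Tree: B1–B2, B2–B3, B2–B4, B2–B5, B2–B6
Each bag holds 4 vertices, so the decomposition has width 3, which upper-bounds the treewidth. For the lower bound, the 4 vertices {0, 2, 7, 8} are pairwise adjacent, and any tree decomposition puts a clique entirely inside one bag — forcing width ≥ 3. The upper and lower bounds meet at 3, so that is the treewidth.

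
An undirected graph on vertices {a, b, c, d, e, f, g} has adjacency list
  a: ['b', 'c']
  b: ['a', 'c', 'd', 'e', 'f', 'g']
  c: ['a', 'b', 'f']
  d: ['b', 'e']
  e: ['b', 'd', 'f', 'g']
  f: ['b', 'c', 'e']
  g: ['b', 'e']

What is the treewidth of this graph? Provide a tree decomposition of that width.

Treewidth 2.
One optimal decomposition is:
Bags: B1 = {b, d, e}  B2 = {b, e, f}  B3 = {b, c, f}  B4 = {b, e, g}  B5 = {a, b, c}
Tree: B1–B2, B2–B3, B2–B4, B3–B5

The largest bag has 3 vertices, giving width 2; this decomposition certifies tw(G) ≤ 2. For the lower bound, the 3 vertices {b, d, e} are pairwise adjacent, and any tree decomposition puts a clique entirely inside one bag — forcing width ≥ 2. The upper and lower bounds meet at 2, so that is the treewidth.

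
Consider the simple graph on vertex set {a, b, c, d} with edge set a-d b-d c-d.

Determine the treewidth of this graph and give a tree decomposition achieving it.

Every bag has size at most 2, so the width is 2 − 1 = 1 and tw(G) ≤ 1. Any graph with an edge has treewidth ≥ 1, and G has the edge c–d. The upper and lower bounds meet at 1, so that is the treewidth.

Treewidth 1.
One optimal decomposition is:
Bags: B1 = {c, d}  B2 = {b, d}  B3 = {a, d}
Tree: B1–B2, B2–B3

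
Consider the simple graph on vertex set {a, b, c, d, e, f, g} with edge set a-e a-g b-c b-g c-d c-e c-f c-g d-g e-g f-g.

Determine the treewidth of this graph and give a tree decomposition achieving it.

Each bag holds 3 vertices, so the decomposition has width 2, which upper-bounds the treewidth. For the lower bound, the 3 vertices {c, d, g} are pairwise adjacent, and any tree decomposition puts a clique entirely inside one bag — forcing width ≥ 2. The upper and lower bounds meet at 2, so that is the treewidth.

Treewidth 2.
Bags: B1 = {c, d, g}  B2 = {b, c, g}  B3 = {c, e, g}  B4 = {a, e, g}  B5 = {c, f, g}
Tree: B1–B2, B1–B3, B3–B4, B3–B5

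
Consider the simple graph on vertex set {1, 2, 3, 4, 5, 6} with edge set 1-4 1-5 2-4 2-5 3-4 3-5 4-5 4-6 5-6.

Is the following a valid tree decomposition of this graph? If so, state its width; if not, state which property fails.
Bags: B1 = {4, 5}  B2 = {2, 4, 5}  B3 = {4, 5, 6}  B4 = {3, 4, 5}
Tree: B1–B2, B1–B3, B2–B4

No — vertex 1 appears in no bag.

A tree decomposition must satisfy three properties: every vertex lies in some bag; for every edge, both endpoints lie together in some bag; and for every vertex, the bags containing it form a connected subtree. Here vertex 1 appears in no bag, so the decomposition is invalid.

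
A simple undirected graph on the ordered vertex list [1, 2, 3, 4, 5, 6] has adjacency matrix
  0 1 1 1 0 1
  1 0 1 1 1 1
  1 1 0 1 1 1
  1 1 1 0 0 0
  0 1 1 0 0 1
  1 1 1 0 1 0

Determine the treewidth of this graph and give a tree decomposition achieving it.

Treewidth 3.
One optimal decomposition is:
Bags: B1 = {1, 2, 3, 6}  B2 = {1, 2, 3, 4}  B3 = {2, 3, 5, 6}
Tree: B1–B2, B1–B3

The largest bag has 4 vertices, giving width 3; this decomposition certifies tw(G) ≤ 3. For the lower bound, the 4 vertices {1, 2, 3, 4} are pairwise adjacent, and any tree decomposition puts a clique entirely inside one bag — forcing width ≥ 3. Combining the bounds, tw(G) = 3.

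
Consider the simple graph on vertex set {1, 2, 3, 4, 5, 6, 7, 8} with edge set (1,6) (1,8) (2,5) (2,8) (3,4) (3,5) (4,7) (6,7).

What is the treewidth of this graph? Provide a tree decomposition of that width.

Every bag has size at most 3, so the width is 3 − 1 = 2 and tw(G) ≤ 2. Since 3–5–2–8–1–6–7–4–3 is a cycle in G, G is not acyclic. Forests are exactly the graphs of treewidth ≤ 1, so tw(G) ≥ 2. Therefore the treewidth is 2.

Treewidth 2.
One such decomposition:
Bags: B1 = {2, 3, 5}  B2 = {2, 3, 8}  B3 = {1, 3, 8}  B4 = {1, 3, 6}  B5 = {3, 6, 7}  B6 = {3, 4, 7}
Tree: B1–B2, B2–B3, B3–B4, B4–B5, B5–B6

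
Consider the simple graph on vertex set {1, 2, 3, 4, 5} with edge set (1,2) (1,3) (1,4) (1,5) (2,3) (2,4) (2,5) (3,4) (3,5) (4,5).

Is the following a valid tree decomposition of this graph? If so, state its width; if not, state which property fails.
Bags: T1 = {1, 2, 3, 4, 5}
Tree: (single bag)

Vertex coverage: the bags together contain {1, 2, 3, 4, 5}, the full vertex set. Edge coverage: each edge of G has both endpoints in at least one bag. Running intersection: for every vertex, the bags containing it form a connected subtree. All three properties hold, so this is a valid tree decomposition of width max|bag| − 1 = 4, and hence tw(G) ≤ 4.

Yes; width 4.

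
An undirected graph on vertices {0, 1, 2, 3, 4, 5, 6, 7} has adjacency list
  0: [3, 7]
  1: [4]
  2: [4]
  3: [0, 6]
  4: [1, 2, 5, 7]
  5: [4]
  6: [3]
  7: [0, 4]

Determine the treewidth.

1

A width-1 tree decomposition is:
Bags: B1 = {4, 7}  B2 = {0, 7}  B3 = {4, 5}  B4 = {0, 3}  B5 = {2, 4}  B6 = {3, 6}  B7 = {1, 4}
Tree: B1–B2, B1–B3, B2–B4, B1–B5, B4–B6, B1–B7
Every bag has size at most 2, so the width is 2 − 1 = 1 and tw(G) ≤ 1. Any graph with an edge has treewidth ≥ 1, and G has the edge 4–7. The upper and lower bounds meet at 1, so that is the treewidth.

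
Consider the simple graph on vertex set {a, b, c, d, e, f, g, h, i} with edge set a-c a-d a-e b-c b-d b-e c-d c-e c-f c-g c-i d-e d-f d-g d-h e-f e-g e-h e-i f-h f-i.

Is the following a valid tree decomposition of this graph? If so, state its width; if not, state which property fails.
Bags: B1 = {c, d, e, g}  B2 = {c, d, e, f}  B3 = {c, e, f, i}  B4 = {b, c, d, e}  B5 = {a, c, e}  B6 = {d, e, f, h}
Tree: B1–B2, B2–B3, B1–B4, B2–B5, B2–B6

No — edge (d,a) lies in no bag.

A tree decomposition must satisfy three properties: every vertex lies in some bag; for every edge, both endpoints lie together in some bag; and for every vertex, the bags containing it form a connected subtree. Here edge (d,a) lies in no bag, so the decomposition is invalid.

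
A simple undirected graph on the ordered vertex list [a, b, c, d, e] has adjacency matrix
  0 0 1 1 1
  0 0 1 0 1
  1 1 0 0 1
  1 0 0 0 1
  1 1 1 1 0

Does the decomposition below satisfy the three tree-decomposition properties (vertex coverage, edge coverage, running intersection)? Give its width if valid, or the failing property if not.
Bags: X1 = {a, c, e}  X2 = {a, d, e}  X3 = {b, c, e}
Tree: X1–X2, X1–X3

Checking the three conditions: (i) the bags cover all of {a, b, c, d, e}; (ii) for each edge, some bag contains both endpoints; (iii) the bags containing any fixed vertex form a subtree. All hold, so the decomposition is valid with width 3 − 1 = 2.

Yes; width 2.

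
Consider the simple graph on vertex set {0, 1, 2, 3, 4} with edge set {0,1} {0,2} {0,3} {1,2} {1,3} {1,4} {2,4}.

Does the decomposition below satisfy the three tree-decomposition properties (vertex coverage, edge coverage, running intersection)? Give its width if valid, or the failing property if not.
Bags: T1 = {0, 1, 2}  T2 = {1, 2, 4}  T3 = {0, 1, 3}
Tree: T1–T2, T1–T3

Checking the three conditions: (i) the bags cover all of {0, 1, 2, 3, 4}; (ii) for each edge, some bag contains both endpoints; (iii) the bags containing any fixed vertex form a subtree. All hold, so the decomposition is valid with width 3 − 1 = 2.

Yes; width 2.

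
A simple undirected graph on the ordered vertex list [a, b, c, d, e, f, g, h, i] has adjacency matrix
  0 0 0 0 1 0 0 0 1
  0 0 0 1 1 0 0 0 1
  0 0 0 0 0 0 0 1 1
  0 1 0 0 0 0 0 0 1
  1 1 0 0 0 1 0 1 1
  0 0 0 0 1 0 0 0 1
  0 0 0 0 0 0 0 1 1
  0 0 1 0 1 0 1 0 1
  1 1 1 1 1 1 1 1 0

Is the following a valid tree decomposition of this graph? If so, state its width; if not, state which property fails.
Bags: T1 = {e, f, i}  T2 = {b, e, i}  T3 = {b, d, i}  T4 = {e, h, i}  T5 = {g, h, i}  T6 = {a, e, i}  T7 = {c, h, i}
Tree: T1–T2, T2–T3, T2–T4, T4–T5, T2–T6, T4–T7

Yes; width 2.

Every vertex of G appears in some bag (union = {a, b, c, d, e, f, g, h, i}); every edge is covered by a bag; and for each vertex v the set of bags containing v is connected in the bag tree. The decomposition is therefore valid. The largest bag has 3 vertices, so the width is 2.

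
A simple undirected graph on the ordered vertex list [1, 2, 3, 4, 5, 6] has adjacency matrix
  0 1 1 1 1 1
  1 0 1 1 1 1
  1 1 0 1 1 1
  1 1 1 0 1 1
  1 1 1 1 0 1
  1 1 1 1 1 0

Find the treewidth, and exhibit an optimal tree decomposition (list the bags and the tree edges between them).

With just one bag of size 6, the width is 6 − 1 = 5, so tw(G) ≤ 5. On the other hand G contains the 6-clique {1, 2, 3, 4, 5, 6}. A clique must lie in a single bag of any decomposition, so no decomposition can have width below 5. Hence tw(G) = 5 exactly.

Treewidth 5.
One such decomposition:
Bags: B1 = {1, 2, 3, 4, 5, 6}
Tree: (single bag)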